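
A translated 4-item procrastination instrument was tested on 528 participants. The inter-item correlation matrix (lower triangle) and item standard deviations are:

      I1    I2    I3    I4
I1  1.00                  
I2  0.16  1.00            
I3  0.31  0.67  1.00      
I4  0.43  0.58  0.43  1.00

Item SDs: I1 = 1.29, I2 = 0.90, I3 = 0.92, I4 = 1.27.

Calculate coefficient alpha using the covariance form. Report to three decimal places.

Σσ²ᵢ = 1.29² + 0.90² + 0.92² + 1.27² = 4.9334
Covariances σ_ij = r_ij · s_i · s_j:
  σ(I1,I2) = 0.16 × 1.29 × 0.90 = 0.1858
  σ(I1,I3) = 0.31 × 1.29 × 0.92 = 0.3679
  σ(I1,I4) = 0.43 × 1.29 × 1.27 = 0.7045
  σ(I2,I3) = 0.67 × 0.90 × 0.92 = 0.5548
  σ(I2,I4) = 0.58 × 0.90 × 1.27 = 0.6629
  σ(I3,I4) = 0.43 × 0.92 × 1.27 = 0.5024
σ²_T = Σσ²ᵢ + 2·Σσ_ij = 4.9334 + 2 × 2.9783 = 10.8900
α = (4/3)·(1 − 4.9334/10.8900) = 0.729

α = 0.729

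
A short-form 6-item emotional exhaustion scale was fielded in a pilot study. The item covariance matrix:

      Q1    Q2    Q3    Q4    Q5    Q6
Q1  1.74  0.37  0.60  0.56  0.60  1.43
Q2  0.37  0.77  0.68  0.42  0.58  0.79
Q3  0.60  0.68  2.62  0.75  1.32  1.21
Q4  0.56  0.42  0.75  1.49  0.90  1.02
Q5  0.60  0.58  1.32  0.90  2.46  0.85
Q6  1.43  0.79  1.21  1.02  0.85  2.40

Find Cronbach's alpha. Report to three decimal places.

α = 0.813

ΣVar(i) = 1.74 + 0.77 + 2.62 + 1.49 + 2.46 + 2.40 = 11.48
Sum of off-diagonal covariances = 12.08
σ²_T = 11.48 + 2 × 12.08 = 35.64
α = (k/(k−1))·(1 − ΣVar(i)/σ²_T) = (6/5)·(1 − 11.48/35.64) = 0.813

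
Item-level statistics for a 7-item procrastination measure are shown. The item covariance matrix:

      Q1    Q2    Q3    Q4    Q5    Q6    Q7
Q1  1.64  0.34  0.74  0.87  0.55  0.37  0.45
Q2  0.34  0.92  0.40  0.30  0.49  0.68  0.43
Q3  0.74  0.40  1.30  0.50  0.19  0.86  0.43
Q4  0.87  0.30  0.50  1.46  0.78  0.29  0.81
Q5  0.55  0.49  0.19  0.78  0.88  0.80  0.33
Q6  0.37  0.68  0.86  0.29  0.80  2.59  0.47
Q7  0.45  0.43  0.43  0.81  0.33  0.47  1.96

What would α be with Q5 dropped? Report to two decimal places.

α = 0.74

Remaining items: Q1, Q2, Q3, Q4, Q6, Q7 (k = 6).
Σσ²ᵢ = 1.64 + 0.92 + 1.30 + 1.46 + 2.59 + 1.96 = 9.87
σ²_total = 9.87 + 2 × 7.94 = 25.75
α (item deleted) = (6/5)·(1 − 9.87/25.75) = 0.74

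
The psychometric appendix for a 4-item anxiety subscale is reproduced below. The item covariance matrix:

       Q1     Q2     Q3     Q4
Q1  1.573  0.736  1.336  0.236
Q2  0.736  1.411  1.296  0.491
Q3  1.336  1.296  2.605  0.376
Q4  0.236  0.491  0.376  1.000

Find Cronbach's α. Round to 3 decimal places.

Σσᵢ² = 1.573 + 1.411 + 2.605 + 1.000 = 6.589
Σ_{i<j} σ_ij = 4.471
σ²_total = 6.589 + 2 × 4.471 = 15.531
α = (k/(k−1))·(1 − Σσᵢ²/σ²_total) = (4/3)·(1 − 6.589/15.531) = 0.768

Cronbach's α = 0.768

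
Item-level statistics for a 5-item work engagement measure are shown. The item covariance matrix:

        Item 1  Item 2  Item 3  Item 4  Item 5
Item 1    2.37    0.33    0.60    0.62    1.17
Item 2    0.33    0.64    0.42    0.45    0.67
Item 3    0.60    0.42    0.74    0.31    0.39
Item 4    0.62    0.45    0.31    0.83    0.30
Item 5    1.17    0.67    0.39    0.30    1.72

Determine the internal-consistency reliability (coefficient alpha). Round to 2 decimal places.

α = 0.78

Σσ²ᵢ = 2.37 + 0.64 + 0.74 + 0.83 + 1.72 = 6.30
Sum of the distinct covariances = 5.26
σ²_total = 6.30 + 2 × 5.26 = 16.82
α = (k/(k−1))·(1 − Σσ²ᵢ/σ²_total) = (5/4)·(1 − 6.30/16.82) = 0.78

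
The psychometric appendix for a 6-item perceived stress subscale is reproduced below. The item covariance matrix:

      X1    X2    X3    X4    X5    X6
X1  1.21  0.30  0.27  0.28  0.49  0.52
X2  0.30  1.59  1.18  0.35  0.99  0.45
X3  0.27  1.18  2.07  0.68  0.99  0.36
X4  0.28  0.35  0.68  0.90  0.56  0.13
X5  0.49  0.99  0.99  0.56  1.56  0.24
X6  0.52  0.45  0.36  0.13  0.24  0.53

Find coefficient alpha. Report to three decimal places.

Σσ²ᵢ = 1.21 + 1.59 + 2.07 + 0.90 + 1.56 + 0.53 = 7.86
Sum of off-diagonal covariances = 7.79
Var(T) = 7.86 + 2 × 7.79 = 23.44
α = (k/(k−1))·(1 − Σσ²ᵢ/Var(T)) = (6/5)·(1 − 7.86/23.44) = 0.798

coefficient alpha = 0.798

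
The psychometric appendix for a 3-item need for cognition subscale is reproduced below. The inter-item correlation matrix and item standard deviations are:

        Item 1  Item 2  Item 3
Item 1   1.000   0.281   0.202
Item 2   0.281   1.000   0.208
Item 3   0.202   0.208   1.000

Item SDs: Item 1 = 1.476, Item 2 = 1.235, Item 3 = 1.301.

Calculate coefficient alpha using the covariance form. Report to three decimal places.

Σσ²ᵢ = 1.476² + 1.235² + 1.301² = 5.3964
Covariances σ_ij = r_ij · s_i · s_j:
  σ(Item 1,Item 2) = 0.281 × 1.476 × 1.235 = 0.5122
  σ(Item 1,Item 3) = 0.202 × 1.476 × 1.301 = 0.3879
  σ(Item 2,Item 3) = 0.208 × 1.235 × 1.301 = 0.3342
σ²_T = Σσ²ᵢ + 2·Σσ_ij = 5.3964 + 2 × 1.2343 = 7.8650
α = (3/2)·(1 − 5.3964/7.8650) = 0.471

α = 0.471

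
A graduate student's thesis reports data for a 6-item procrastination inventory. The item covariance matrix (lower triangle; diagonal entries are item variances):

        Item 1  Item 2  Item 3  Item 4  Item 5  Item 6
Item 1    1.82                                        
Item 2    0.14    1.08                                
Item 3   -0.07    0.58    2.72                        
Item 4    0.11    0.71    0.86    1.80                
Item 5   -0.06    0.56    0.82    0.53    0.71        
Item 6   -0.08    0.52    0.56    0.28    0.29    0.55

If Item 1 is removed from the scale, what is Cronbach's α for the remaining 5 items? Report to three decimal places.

α = 0.781

Remaining items: Item 2, Item 3, Item 4, Item 5, Item 6 (k = 5).
Σσᵢ² = 1.08 + 2.72 + 1.80 + 0.71 + 0.55 = 6.86
total variance = 6.86 + 2 × 5.71 = 18.28
α (item deleted) = (5/4)·(1 − 6.86/18.28) = 0.781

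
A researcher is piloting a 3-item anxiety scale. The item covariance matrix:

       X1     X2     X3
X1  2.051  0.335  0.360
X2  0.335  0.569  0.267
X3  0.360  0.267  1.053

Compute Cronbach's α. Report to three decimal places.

Σσᵢ² = 2.051 + 0.569 + 1.053 = 3.673
Sum of the distinct covariances = 0.962
σ²_T = 3.673 + 2 × 0.962 = 5.597
α = (k/(k−1))·(1 − Σσᵢ²/σ²_T) = (3/2)·(1 − 3.673/5.597) = 0.516

Cronbach's α = 0.516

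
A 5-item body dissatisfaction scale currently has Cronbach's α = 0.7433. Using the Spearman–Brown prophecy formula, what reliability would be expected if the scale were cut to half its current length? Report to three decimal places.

predicted reliability = 0.591

Length factor m = 1/2
α' = m·α / (1 − (1−m)·α)
   = 1/2 × 0.7433 / (1 − (1 − 1/2) × 0.7433)
   = 0.3716 / 0.6283 = 0.591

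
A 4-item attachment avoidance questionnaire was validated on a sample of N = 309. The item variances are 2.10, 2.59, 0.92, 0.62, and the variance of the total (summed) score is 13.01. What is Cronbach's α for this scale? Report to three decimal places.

α = 0.695

ΣVar(i) = 2.10 + 2.59 + 0.92 + 0.62 = 6.23
α = (k/(k−1))·(1 − ΣVar(i)/total variance) = (4/3)·(1 − 6.23/13.01) = 0.695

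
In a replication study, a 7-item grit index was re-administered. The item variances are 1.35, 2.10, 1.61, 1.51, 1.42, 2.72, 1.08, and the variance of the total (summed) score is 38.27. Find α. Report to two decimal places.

α = 0.81

sum of item variances = 1.35 + 2.10 + 1.61 + 1.51 + 1.42 + 2.72 + 1.08 = 11.79
α = (k/(k−1))·(1 − sum of item variances/σ²_total) = (7/6)·(1 − 11.79/38.27) = 0.81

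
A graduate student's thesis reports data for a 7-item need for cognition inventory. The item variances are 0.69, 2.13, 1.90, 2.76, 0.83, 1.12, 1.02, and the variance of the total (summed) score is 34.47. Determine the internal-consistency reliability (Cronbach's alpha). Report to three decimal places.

α = 0.813

sum of item variances = 0.69 + 2.13 + 1.90 + 2.76 + 0.83 + 1.12 + 1.02 = 10.45
α = (k/(k−1))·(1 − sum of item variances/total variance) = (7/6)·(1 − 10.45/34.47) = 0.813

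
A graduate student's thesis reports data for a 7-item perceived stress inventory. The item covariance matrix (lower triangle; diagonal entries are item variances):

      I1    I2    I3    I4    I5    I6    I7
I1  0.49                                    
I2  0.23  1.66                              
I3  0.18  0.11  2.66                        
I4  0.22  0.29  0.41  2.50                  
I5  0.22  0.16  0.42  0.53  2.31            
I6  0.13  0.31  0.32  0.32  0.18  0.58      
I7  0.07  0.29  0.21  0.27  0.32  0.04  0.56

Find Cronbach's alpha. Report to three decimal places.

Σσᵢ² = 0.49 + 1.66 + 2.66 + 2.50 + 2.31 + 0.58 + 0.56 = 10.76
Sum of off-diagonal covariances = 5.23
Var(T) = 10.76 + 2 × 5.23 = 21.22
α = (k/(k−1))·(1 − Σσᵢ²/Var(T)) = (7/6)·(1 − 10.76/21.22) = 0.575

α = 0.575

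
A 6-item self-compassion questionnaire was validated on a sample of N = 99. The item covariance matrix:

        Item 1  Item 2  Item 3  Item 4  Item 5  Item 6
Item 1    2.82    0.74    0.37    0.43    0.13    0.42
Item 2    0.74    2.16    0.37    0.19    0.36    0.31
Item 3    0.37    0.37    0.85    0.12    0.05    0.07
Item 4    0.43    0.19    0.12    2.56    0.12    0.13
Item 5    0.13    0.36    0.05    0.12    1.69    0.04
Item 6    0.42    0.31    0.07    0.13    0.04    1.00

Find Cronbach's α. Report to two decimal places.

α = 0.49

Σσᵢ² = 2.82 + 2.16 + 0.85 + 2.56 + 1.69 + 1.00 = 11.08
Sum of off-diagonal covariances = 3.85
total variance = 11.08 + 2 × 3.85 = 18.78
α = (k/(k−1))·(1 − Σσᵢ²/total variance) = (6/5)·(1 − 11.08/18.78) = 0.49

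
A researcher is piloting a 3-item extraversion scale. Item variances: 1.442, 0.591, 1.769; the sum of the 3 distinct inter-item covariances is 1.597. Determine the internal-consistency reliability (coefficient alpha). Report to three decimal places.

Σσ²ᵢ = 1.442 + 0.591 + 1.769 = 3.802
Sum of distinct covariances = 1.597
σ²_total = Σσ²ᵢ + 2·Σcov = 3.802 + 2 × 1.597 = 6.996
α = (3/2)·(1 − 3.802/6.996) = 0.685

coefficient alpha = 0.685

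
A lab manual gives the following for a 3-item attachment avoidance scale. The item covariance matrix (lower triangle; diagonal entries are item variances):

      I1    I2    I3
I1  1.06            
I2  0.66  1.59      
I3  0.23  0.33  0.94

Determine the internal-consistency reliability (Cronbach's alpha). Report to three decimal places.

Σσ²ᵢ = 1.06 + 1.59 + 0.94 = 3.59
Sum of off-diagonal covariances = 1.22
total variance = 3.59 + 2 × 1.22 = 6.03
α = (k/(k−1))·(1 − Σσ²ᵢ/total variance) = (3/2)·(1 − 3.59/6.03) = 0.607

α = 0.607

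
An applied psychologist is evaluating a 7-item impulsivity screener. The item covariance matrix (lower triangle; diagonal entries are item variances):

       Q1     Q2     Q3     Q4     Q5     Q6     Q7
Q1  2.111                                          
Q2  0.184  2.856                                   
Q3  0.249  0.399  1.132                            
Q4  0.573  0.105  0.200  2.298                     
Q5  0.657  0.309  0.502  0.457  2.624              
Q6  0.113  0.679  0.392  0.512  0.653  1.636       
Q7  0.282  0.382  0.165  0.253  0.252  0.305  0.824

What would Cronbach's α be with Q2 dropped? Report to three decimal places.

Remaining items: Q1, Q3, Q4, Q5, Q6, Q7 (k = 6).
Σσᵢ² = 2.111 + 1.132 + 2.298 + 2.624 + 1.636 + 0.824 = 10.625
total variance = 10.625 + 2 × 5.565 = 21.755
α (item deleted) = (6/5)·(1 − 10.625/21.755) = 0.614

α = 0.614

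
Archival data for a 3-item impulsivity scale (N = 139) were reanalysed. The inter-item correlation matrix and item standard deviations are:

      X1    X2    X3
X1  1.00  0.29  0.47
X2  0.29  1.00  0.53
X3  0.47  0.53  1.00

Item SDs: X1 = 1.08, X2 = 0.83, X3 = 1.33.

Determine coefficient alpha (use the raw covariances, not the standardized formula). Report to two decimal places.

α = 0.68

Σσ²ᵢ = 1.08² + 0.83² + 1.33² = 3.6242
Covariances σ_ij = r_ij · s_i · s_j:
  σ(X1,X2) = 0.29 × 1.08 × 0.83 = 0.2600
  σ(X1,X3) = 0.47 × 1.08 × 1.33 = 0.6751
  σ(X2,X3) = 0.53 × 0.83 × 1.33 = 0.5851
σ²_T = Σσ²ᵢ + 2·Σσ_ij = 3.6242 + 2 × 1.5202 = 6.6646
α = (3/2)·(1 − 3.6242/6.6646) = 0.68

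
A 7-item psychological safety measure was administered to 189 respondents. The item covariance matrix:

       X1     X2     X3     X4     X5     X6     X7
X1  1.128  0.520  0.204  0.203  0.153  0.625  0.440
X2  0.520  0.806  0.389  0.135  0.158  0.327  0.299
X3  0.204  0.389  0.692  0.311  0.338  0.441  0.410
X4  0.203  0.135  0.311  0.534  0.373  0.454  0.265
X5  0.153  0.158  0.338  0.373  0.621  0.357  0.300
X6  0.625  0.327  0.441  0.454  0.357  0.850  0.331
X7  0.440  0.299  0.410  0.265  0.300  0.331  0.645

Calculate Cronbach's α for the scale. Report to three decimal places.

Σσᵢ² = 1.128 + 0.806 + 0.692 + 0.534 + 0.621 + 0.850 + 0.645 = 5.276
Sum of the distinct covariances = 7.033
σ²_total = 5.276 + 2 × 7.033 = 19.342
α = (k/(k−1))·(1 − Σσᵢ²/σ²_total) = (7/6)·(1 − 5.276/19.342) = 0.848

Cronbach's α = 0.848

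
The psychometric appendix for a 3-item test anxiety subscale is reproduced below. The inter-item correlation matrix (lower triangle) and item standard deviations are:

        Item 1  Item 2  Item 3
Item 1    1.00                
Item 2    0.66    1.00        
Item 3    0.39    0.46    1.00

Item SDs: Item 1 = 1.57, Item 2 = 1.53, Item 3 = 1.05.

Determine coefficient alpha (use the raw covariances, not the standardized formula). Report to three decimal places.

coefficient alpha = 0.752

Σσ²ᵢ = 1.57² + 1.53² + 1.05² = 5.9083
Covariances σ_ij = r_ij · s_i · s_j:
  σ(Item 1,Item 2) = 0.66 × 1.57 × 1.53 = 1.5854
  σ(Item 1,Item 3) = 0.39 × 1.57 × 1.05 = 0.6429
  σ(Item 2,Item 3) = 0.46 × 1.53 × 1.05 = 0.7390
σ²_T = Σσ²ᵢ + 2·Σσ_ij = 5.9083 + 2 × 2.9673 = 11.8429
α = (3/2)·(1 − 5.9083/11.8429) = 0.752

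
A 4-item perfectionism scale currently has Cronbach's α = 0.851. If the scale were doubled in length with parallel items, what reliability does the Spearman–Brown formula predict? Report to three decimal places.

Length factor m = 2
α' = m·α / (1 + (m−1)·α)
   = 2 × 0.851 / (1 + (2 − 1) × 0.851)
   = 1.7020 / 1.8510 = 0.920

predicted reliability = 0.920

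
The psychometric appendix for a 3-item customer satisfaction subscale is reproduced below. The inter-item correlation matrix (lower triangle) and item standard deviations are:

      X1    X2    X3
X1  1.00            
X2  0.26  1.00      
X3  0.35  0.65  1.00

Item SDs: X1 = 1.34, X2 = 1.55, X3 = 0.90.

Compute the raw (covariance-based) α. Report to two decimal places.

Σσ²ᵢ = 1.34² + 1.55² + 0.90² = 5.0081
Covariances σ_ij = r_ij · s_i · s_j:
  σ(X1,X2) = 0.26 × 1.34 × 1.55 = 0.5400
  σ(X1,X3) = 0.35 × 1.34 × 0.90 = 0.4221
  σ(X2,X3) = 0.65 × 1.55 × 0.90 = 0.9068
σ²_T = Σσ²ᵢ + 2·Σσ_ij = 5.0081 + 2 × 1.8689 = 8.7459
α = (3/2)·(1 − 5.0081/8.7459) = 0.64

α = 0.64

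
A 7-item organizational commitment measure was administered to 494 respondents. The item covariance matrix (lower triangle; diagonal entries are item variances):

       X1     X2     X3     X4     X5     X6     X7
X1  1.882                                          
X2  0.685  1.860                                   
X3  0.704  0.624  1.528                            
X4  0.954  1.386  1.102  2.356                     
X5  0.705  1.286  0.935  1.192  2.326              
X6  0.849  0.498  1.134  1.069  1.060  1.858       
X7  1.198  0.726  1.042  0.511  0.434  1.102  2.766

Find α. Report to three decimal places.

Σσᵢ² = 1.882 + 1.860 + 1.528 + 2.356 + 2.326 + 1.858 + 2.766 = 14.576
Sum of the distinct covariances = 19.196
total variance = 14.576 + 2 × 19.196 = 52.968
α = (k/(k−1))·(1 − Σσᵢ²/total variance) = (7/6)·(1 − 14.576/52.968) = 0.846

α = 0.846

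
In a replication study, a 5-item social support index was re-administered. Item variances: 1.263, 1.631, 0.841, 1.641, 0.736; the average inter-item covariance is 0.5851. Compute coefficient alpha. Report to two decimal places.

sum of item variances = 1.263 + 1.631 + 0.841 + 1.641 + 0.736 = 6.112
Sum of the 10 distinct covariances = 10 × 0.5851 = 5.8510
total variance = sum of item variances + 2·Σcov = 6.112 + 2 × 5.8510 = 17.8140
α = (5/4)·(1 − 6.112/17.8140) = 0.82

α = 0.82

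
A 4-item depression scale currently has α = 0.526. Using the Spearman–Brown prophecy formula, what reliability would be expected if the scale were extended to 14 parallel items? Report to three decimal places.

Length factor m = 14/4 = 3.5000
α' = m·α / (1 + (m−1)·α)
   = 14/4 × 0.526 / (1 + (14/4 − 1) × 0.526)
   = 1.8410 / 2.3150 = 0.795

predicted reliability = 0.795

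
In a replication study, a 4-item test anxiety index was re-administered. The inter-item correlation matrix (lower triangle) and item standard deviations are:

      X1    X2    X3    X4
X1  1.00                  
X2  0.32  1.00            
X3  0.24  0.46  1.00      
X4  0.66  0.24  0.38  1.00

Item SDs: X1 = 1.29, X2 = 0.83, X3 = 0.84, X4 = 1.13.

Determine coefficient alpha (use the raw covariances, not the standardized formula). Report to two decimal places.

α = 0.71

Σσ²ᵢ = 1.29² + 0.83² + 0.84² + 1.13² = 4.3355
Covariances σ_ij = r_ij · s_i · s_j:
  σ(X1,X2) = 0.32 × 1.29 × 0.83 = 0.3426
  σ(X1,X3) = 0.24 × 1.29 × 0.84 = 0.2601
  σ(X1,X4) = 0.66 × 1.29 × 1.13 = 0.9621
  σ(X2,X3) = 0.46 × 0.83 × 0.84 = 0.3207
  σ(X2,X4) = 0.24 × 0.83 × 1.13 = 0.2251
  σ(X3,X4) = 0.38 × 0.84 × 1.13 = 0.3607
σ²_T = Σσ²ᵢ + 2·Σσ_ij = 4.3355 + 2 × 2.4713 = 9.2781
α = (4/3)·(1 − 4.3355/9.2781) = 0.71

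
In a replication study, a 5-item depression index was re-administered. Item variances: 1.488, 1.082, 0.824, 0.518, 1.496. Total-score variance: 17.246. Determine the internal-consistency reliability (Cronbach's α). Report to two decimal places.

α = 0.86

Σσ²ᵢ = 1.488 + 1.082 + 0.824 + 0.518 + 1.496 = 5.408
α = (k/(k−1))·(1 − Σσ²ᵢ/σ²_total) = (5/4)·(1 − 5.408/17.246) = 0.86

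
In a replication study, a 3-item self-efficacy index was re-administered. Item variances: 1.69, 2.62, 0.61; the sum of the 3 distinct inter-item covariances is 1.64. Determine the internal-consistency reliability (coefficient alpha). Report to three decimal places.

coefficient alpha = 0.600

Σσ²ᵢ = 1.69 + 2.62 + 0.61 = 4.92
Sum of distinct covariances = 1.64
σ²_total = Σσ²ᵢ + 2·Σcov = 4.92 + 2 × 1.64 = 8.20
α = (3/2)·(1 − 4.92/8.20) = 0.600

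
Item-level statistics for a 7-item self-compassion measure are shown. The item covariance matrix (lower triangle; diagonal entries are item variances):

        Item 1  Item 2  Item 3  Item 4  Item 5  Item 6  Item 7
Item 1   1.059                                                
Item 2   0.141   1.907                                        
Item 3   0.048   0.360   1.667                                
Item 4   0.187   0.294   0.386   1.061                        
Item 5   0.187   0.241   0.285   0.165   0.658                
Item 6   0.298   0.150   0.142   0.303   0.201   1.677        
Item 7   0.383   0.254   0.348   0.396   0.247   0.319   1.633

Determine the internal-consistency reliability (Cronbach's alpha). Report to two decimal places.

Σσ²ᵢ = 1.059 + 1.907 + 1.667 + 1.061 + 0.658 + 1.677 + 1.633 = 9.662
Sum of the distinct covariances = 5.335
Var(T) = 9.662 + 2 × 5.335 = 20.332
α = (k/(k−1))·(1 − Σσ²ᵢ/Var(T)) = (7/6)·(1 − 9.662/20.332) = 0.61

Cronbach's alpha = 0.61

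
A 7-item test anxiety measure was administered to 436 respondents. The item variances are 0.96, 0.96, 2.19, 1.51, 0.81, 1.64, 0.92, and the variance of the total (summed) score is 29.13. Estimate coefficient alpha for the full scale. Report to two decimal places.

α = 0.81

ΣVar(i) = 0.96 + 0.96 + 2.19 + 1.51 + 0.81 + 1.64 + 0.92 = 8.99
α = (k/(k−1))·(1 − ΣVar(i)/total variance) = (7/6)·(1 − 8.99/29.13) = 0.81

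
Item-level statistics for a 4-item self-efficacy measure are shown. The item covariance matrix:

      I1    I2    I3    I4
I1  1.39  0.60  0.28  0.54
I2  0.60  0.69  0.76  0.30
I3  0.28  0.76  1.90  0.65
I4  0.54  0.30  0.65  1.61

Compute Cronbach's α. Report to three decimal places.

ΣVar(i) = 1.39 + 0.69 + 1.90 + 1.61 = 5.59
Sum of the distinct covariances = 3.13
σ²_total = 5.59 + 2 × 3.13 = 11.85
α = (k/(k−1))·(1 − ΣVar(i)/σ²_total) = (4/3)·(1 − 5.59/11.85) = 0.704

Cronbach's α = 0.704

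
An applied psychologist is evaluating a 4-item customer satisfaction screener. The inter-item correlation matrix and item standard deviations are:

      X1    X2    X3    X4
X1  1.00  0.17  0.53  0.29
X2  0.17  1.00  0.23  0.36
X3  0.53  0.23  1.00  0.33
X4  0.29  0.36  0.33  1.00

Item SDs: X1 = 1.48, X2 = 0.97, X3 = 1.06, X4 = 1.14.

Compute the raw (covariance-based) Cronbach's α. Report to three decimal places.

Cronbach's α = 0.644

Σσ²ᵢ = 1.48² + 0.97² + 1.06² + 1.14² = 5.5545
Covariances σ_ij = r_ij · s_i · s_j:
  σ(X1,X2) = 0.17 × 1.48 × 0.97 = 0.2441
  σ(X1,X3) = 0.53 × 1.48 × 1.06 = 0.8315
  σ(X1,X4) = 0.29 × 1.48 × 1.14 = 0.4893
  σ(X2,X3) = 0.23 × 0.97 × 1.06 = 0.2365
  σ(X2,X4) = 0.36 × 0.97 × 1.14 = 0.3981
  σ(X3,X4) = 0.33 × 1.06 × 1.14 = 0.3988
σ²_T = Σσ²ᵢ + 2·Σσ_ij = 5.5545 + 2 × 2.5983 = 10.7511
α = (4/3)·(1 − 5.5545/10.7511) = 0.644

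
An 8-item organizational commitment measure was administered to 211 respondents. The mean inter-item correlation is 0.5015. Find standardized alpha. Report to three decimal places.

α = 0.889

Standardized α = k·r̄ / (1 + (k−1)·r̄) = 8 × 0.5015 / (1 + 7 × 0.5015)
  = 4.0120 / 4.5105 = 0.889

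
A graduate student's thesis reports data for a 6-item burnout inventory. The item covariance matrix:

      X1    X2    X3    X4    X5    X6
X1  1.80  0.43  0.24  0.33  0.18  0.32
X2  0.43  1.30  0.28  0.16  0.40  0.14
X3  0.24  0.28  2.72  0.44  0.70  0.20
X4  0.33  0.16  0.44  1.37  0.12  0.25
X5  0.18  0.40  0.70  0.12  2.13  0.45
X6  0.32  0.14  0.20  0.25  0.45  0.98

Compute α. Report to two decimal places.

ΣVar(i) = 1.80 + 1.30 + 2.72 + 1.37 + 2.13 + 0.98 = 10.30
Sum of the distinct covariances = 4.64
Var(T) = 10.30 + 2 × 4.64 = 19.58
α = (k/(k−1))·(1 − ΣVar(i)/Var(T)) = (6/5)·(1 − 10.30/19.58) = 0.57

α = 0.57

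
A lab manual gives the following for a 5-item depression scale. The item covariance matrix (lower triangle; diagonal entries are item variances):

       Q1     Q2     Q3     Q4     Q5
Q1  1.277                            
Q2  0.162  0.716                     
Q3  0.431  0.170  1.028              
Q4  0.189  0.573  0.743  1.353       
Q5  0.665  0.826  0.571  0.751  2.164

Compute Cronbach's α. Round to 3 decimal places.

Σσ²ᵢ = 1.277 + 0.716 + 1.028 + 1.353 + 2.164 = 6.538
Sum of off-diagonal covariances = 5.081
Var(T) = 6.538 + 2 × 5.081 = 16.700
α = (k/(k−1))·(1 − Σσ²ᵢ/Var(T)) = (5/4)·(1 − 6.538/16.700) = 0.761

α = 0.761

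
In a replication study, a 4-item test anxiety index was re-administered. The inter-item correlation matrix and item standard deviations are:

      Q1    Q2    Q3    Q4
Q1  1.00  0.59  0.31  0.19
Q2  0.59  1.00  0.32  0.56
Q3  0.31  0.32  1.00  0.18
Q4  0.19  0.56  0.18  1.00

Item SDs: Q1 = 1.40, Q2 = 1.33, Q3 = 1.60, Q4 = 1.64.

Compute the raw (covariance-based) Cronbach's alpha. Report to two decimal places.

α = 0.68

Σσ²ᵢ = 1.40² + 1.33² + 1.60² + 1.64² = 8.9785
Covariances σ_ij = r_ij · s_i · s_j:
  σ(Q1,Q2) = 0.59 × 1.40 × 1.33 = 1.0986
  σ(Q1,Q3) = 0.31 × 1.40 × 1.60 = 0.6944
  σ(Q1,Q4) = 0.19 × 1.40 × 1.64 = 0.4362
  σ(Q2,Q3) = 0.32 × 1.33 × 1.60 = 0.6810
  σ(Q2,Q4) = 0.56 × 1.33 × 1.64 = 1.2215
  σ(Q3,Q4) = 0.18 × 1.60 × 1.64 = 0.4723
σ²_T = Σσ²ᵢ + 2·Σσ_ij = 8.9785 + 2 × 4.6040 = 18.1865
α = (4/3)·(1 − 8.9785/18.1865) = 0.68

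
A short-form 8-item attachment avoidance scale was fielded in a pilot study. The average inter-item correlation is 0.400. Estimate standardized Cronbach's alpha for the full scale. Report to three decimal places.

standardized Cronbach's alpha = 0.842

Standardized α = k·r̄ / (1 + (k−1)·r̄) = 8 × 0.400 / (1 + 7 × 0.400)
  = 3.2000 / 3.8000 = 0.842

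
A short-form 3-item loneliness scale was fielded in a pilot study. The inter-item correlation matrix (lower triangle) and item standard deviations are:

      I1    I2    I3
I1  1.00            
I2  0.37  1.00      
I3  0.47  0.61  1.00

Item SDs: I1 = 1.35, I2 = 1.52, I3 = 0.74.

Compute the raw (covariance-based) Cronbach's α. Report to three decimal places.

Σσ²ᵢ = 1.35² + 1.52² + 0.74² = 4.6805
Covariances σ_ij = r_ij · s_i · s_j:
  σ(I1,I2) = 0.37 × 1.35 × 1.52 = 0.7592
  σ(I1,I3) = 0.47 × 1.35 × 0.74 = 0.4695
  σ(I2,I3) = 0.61 × 1.52 × 0.74 = 0.6861
σ²_T = Σσ²ᵢ + 2·Σσ_ij = 4.6805 + 2 × 1.9148 = 8.5101
α = (3/2)·(1 − 4.6805/8.5101) = 0.675

α = 0.675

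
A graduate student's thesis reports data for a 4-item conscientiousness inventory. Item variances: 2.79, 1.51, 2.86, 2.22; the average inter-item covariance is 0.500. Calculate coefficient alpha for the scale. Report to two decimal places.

coefficient alpha = 0.52

Σσ²ᵢ = 2.79 + 1.51 + 2.86 + 2.22 = 9.38
Sum of the 6 distinct covariances = 6 × 0.500 = 3.000
total variance = Σσ²ᵢ + 2·Σcov = 9.38 + 2 × 3.000 = 15.380
α = (4/3)·(1 − 9.38/15.380) = 0.52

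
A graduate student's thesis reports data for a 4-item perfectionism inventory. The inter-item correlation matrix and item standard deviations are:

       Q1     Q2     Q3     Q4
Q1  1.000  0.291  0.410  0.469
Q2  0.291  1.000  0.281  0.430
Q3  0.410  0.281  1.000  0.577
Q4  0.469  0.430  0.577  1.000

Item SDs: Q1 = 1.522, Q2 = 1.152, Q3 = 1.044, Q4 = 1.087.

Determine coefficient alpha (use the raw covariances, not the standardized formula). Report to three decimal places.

α = 0.720

Σσ²ᵢ = 1.522² + 1.152² + 1.044² + 1.087² = 5.9151
Covariances σ_ij = r_ij · s_i · s_j:
  σ(Q1,Q2) = 0.291 × 1.522 × 1.152 = 0.5102
  σ(Q1,Q3) = 0.410 × 1.522 × 1.044 = 0.6515
  σ(Q1,Q4) = 0.469 × 1.522 × 1.087 = 0.7759
  σ(Q2,Q3) = 0.281 × 1.152 × 1.044 = 0.3380
  σ(Q2,Q4) = 0.430 × 1.152 × 1.087 = 0.5385
  σ(Q3,Q4) = 0.577 × 1.044 × 1.087 = 0.6548
σ²_T = Σσ²ᵢ + 2·Σσ_ij = 5.9151 + 2 × 3.4689 = 12.8529
α = (4/3)·(1 − 5.9151/12.8529) = 0.720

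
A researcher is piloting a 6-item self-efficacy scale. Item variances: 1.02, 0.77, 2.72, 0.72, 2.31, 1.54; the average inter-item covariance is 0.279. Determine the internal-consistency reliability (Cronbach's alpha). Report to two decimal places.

α = 0.58

ΣVar(i) = 1.02 + 0.77 + 2.72 + 0.72 + 2.31 + 1.54 = 9.08
Sum of the 15 distinct covariances = 15 × 0.279 = 4.185
total variance = ΣVar(i) + 2·Σcov = 9.08 + 2 × 4.185 = 17.450
α = (6/5)·(1 − 9.08/17.450) = 0.58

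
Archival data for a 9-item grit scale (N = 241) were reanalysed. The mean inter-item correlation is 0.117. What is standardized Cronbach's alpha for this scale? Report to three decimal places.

Standardized α = k·r̄ / (1 + (k−1)·r̄) = 9 × 0.117 / (1 + 8 × 0.117)
  = 1.0530 / 1.9360 = 0.544

standardized Cronbach's alpha = 0.544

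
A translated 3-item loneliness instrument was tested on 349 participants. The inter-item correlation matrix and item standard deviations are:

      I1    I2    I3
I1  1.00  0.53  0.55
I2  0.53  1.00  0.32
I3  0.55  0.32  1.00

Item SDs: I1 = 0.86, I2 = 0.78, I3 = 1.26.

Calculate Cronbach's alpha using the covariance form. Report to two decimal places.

Σσ²ᵢ = 0.86² + 0.78² + 1.26² = 2.9356
Covariances σ_ij = r_ij · s_i · s_j:
  σ(I1,I2) = 0.53 × 0.86 × 0.78 = 0.3555
  σ(I1,I3) = 0.55 × 0.86 × 1.26 = 0.5960
  σ(I2,I3) = 0.32 × 0.78 × 1.26 = 0.3145
σ²_T = Σσ²ᵢ + 2·Σσ_ij = 2.9356 + 2 × 1.2660 = 5.4676
α = (3/2)·(1 − 2.9356/5.4676) = 0.69

α = 0.69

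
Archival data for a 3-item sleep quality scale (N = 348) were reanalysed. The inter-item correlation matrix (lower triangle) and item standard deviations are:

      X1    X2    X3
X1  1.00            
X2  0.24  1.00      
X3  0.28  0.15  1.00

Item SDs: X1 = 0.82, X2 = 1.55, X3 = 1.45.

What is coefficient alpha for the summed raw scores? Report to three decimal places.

Σσ²ᵢ = 0.82² + 1.55² + 1.45² = 5.1774
Covariances σ_ij = r_ij · s_i · s_j:
  σ(X1,X2) = 0.24 × 0.82 × 1.55 = 0.3050
  σ(X1,X3) = 0.28 × 0.82 × 1.45 = 0.3329
  σ(X2,X3) = 0.15 × 1.55 × 1.45 = 0.3371
σ²_T = Σσ²ᵢ + 2·Σσ_ij = 5.1774 + 2 × 0.9750 = 7.1274
α = (3/2)·(1 − 5.1774/7.1274) = 0.410

coefficient alpha = 0.410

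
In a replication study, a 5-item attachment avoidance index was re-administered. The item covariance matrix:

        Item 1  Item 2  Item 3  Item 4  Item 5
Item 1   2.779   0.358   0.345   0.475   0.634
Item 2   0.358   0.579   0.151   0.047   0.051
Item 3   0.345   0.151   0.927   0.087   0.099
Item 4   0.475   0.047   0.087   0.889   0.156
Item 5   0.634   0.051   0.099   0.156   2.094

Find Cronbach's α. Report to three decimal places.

Σσᵢ² = 2.779 + 0.579 + 0.927 + 0.889 + 2.094 = 7.268
Σ_{i<j} σ_ij = 2.403
σ²_total = 7.268 + 2 × 2.403 = 12.074
α = (k/(k−1))·(1 − Σσᵢ²/σ²_total) = (5/4)·(1 − 7.268/12.074) = 0.498

Cronbach's α = 0.498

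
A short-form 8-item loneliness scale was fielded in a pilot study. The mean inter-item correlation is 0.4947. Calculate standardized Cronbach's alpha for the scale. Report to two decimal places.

α = 0.89

Standardized α = k·r̄ / (1 + (k−1)·r̄) = 8 × 0.4947 / (1 + 7 × 0.4947)
  = 3.9576 / 4.4629 = 0.89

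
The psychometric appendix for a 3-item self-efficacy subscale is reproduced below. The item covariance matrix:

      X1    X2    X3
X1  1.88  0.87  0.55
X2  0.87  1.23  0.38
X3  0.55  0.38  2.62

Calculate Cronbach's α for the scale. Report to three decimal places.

Σσ²ᵢ = 1.88 + 1.23 + 2.62 = 5.73
Sum of off-diagonal covariances = 1.80
σ²_T = 5.73 + 2 × 1.80 = 9.33
α = (k/(k−1))·(1 − Σσ²ᵢ/σ²_T) = (3/2)·(1 − 5.73/9.33) = 0.579

α = 0.579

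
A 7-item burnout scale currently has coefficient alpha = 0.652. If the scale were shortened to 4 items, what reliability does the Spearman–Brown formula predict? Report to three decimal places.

predicted reliability = 0.517

Length factor m = 4/7 = 0.5714
α' = m·α / (1 − (1−m)·α)
   = 4/7 × 0.652 / (1 − (1 − 4/7) × 0.652)
   = 0.3726 / 0.7206 = 0.517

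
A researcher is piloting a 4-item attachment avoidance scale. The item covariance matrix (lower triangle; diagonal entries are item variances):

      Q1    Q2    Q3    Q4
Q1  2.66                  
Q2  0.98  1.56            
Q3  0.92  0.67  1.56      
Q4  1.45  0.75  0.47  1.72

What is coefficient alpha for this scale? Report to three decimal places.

ΣVar(i) = 2.66 + 1.56 + 1.56 + 1.72 = 7.50
Σ_{i<j} σ_ij = 5.24
total variance = 7.50 + 2 × 5.24 = 17.98
α = (k/(k−1))·(1 − ΣVar(i)/total variance) = (4/3)·(1 − 7.50/17.98) = 0.777

α = 0.777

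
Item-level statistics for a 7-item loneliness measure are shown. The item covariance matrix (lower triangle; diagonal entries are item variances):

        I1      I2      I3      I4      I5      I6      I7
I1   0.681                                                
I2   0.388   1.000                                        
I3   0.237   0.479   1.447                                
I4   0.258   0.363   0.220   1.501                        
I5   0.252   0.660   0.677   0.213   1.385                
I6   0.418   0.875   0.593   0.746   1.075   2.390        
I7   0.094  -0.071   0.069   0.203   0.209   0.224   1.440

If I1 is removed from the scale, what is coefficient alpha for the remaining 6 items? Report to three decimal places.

coefficient alpha = 0.705

Remaining items: I2, I3, I4, I5, I6, I7 (k = 6).
sum of item variances = 1.000 + 1.447 + 1.501 + 1.385 + 2.390 + 1.440 = 9.163
total variance = 9.163 + 2 × 6.535 = 22.233
α (item deleted) = (6/5)·(1 − 9.163/22.233) = 0.705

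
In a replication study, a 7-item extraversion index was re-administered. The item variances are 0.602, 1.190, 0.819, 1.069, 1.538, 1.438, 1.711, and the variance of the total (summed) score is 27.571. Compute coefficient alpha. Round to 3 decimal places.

coefficient alpha = 0.813

ΣVar(i) = 0.602 + 1.190 + 0.819 + 1.069 + 1.538 + 1.438 + 1.711 = 8.367
α = (k/(k−1))·(1 − ΣVar(i)/σ²_T) = (7/6)·(1 − 8.367/27.571) = 0.813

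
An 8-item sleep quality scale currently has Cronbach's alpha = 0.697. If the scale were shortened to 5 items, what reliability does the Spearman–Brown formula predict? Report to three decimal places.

Length factor m = 5/8 = 0.6250
α' = m·α / (1 − (1−m)·α)
   = 5/8 × 0.697 / (1 − (1 − 5/8) × 0.697)
   = 0.4356 / 0.7386 = 0.590

predicted reliability = 0.590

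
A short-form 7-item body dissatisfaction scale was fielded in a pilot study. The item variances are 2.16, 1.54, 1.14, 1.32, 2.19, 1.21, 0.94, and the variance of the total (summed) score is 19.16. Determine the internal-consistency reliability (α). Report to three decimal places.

α = 0.527

Σσ²ᵢ = 2.16 + 1.54 + 1.14 + 1.32 + 2.19 + 1.21 + 0.94 = 10.50
α = (k/(k−1))·(1 − Σσ²ᵢ/Var(T)) = (7/6)·(1 − 10.50/19.16) = 0.527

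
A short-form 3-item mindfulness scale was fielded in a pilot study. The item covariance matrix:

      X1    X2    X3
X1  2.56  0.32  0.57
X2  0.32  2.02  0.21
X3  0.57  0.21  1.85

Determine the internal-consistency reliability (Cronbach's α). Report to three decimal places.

sum of item variances = 2.56 + 2.02 + 1.85 = 6.43
Sum of the distinct covariances = 1.10
total variance = 6.43 + 2 × 1.10 = 8.63
α = (k/(k−1))·(1 − sum of item variances/total variance) = (3/2)·(1 − 6.43/8.63) = 0.382

α = 0.382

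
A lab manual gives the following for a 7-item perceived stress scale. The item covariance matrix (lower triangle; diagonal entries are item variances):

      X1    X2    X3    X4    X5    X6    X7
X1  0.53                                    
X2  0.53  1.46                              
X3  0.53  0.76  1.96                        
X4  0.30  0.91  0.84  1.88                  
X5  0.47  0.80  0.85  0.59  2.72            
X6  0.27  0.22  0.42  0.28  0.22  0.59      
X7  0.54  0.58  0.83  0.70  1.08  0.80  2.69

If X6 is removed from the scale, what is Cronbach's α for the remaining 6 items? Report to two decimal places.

Remaining items: X1, X2, X3, X4, X5, X7 (k = 6).
ΣVar(i) = 0.53 + 1.46 + 1.96 + 1.88 + 2.72 + 2.69 = 11.24
Var(T) = 11.24 + 2 × 10.31 = 31.86
α (item deleted) = (6/5)·(1 − 11.24/31.86) = 0.78

Cronbach's α = 0.78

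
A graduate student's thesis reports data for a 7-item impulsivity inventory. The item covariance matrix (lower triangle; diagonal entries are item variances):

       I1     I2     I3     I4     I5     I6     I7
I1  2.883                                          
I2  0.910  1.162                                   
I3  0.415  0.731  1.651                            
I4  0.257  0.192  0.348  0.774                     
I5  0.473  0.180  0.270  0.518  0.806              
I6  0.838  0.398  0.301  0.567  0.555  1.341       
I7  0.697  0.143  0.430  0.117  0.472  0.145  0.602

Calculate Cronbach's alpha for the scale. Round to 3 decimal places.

Cronbach's alpha = 0.770

Σσ²ᵢ = 2.883 + 1.162 + 1.651 + 0.774 + 0.806 + 1.341 + 0.602 = 9.219
Sum of off-diagonal covariances = 8.957
total variance = 9.219 + 2 × 8.957 = 27.133
α = (k/(k−1))·(1 − Σσ²ᵢ/total variance) = (7/6)·(1 − 9.219/27.133) = 0.770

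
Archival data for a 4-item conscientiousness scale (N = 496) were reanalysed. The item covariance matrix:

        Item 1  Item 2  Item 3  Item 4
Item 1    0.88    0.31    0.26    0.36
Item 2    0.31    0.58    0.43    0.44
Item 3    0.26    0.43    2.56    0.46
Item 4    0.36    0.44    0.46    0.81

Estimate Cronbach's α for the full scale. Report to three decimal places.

sum of item variances = 0.88 + 0.58 + 2.56 + 0.81 = 4.83
Sum of off-diagonal covariances = 2.26
total variance = 4.83 + 2 × 2.26 = 9.35
α = (k/(k−1))·(1 − sum of item variances/total variance) = (4/3)·(1 − 4.83/9.35) = 0.645

α = 0.645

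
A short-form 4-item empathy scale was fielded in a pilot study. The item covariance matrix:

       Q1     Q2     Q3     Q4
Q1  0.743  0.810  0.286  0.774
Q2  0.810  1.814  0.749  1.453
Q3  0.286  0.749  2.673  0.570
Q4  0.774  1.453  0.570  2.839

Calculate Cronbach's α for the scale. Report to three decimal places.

Cronbach's α = 0.713

sum of item variances = 0.743 + 1.814 + 2.673 + 2.839 = 8.069
Sum of off-diagonal covariances = 4.642
σ²_T = 8.069 + 2 × 4.642 = 17.353
α = (k/(k−1))·(1 − sum of item variances/σ²_T) = (4/3)·(1 − 8.069/17.353) = 0.713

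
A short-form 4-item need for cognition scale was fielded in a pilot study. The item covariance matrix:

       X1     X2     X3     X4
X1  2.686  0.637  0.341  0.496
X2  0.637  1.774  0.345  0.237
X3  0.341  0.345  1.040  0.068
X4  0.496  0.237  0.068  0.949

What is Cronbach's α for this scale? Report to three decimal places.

ΣVar(i) = 2.686 + 1.774 + 1.040 + 0.949 = 6.449
Σ_{i<j} σ_ij = 2.124
Var(T) = 6.449 + 2 × 2.124 = 10.697
α = (k/(k−1))·(1 − ΣVar(i)/Var(T)) = (4/3)·(1 − 6.449/10.697) = 0.529

Cronbach's α = 0.529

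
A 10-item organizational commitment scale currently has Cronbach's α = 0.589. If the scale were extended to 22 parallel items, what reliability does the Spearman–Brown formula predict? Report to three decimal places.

predicted reliability = 0.759

Length factor m = 22/10 = 2.2000
α' = m·α / (1 + (m−1)·α)
   = 22/10 × 0.589 / (1 + (22/10 − 1) × 0.589)
   = 1.2958 / 1.7068 = 0.759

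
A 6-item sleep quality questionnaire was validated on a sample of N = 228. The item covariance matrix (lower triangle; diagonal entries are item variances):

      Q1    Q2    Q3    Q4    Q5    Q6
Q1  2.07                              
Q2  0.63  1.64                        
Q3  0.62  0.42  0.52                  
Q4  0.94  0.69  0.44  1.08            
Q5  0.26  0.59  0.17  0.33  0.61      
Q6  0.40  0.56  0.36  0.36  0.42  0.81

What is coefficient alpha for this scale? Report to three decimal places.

coefficient alpha = 0.817

Σσᵢ² = 2.07 + 1.64 + 0.52 + 1.08 + 0.61 + 0.81 = 6.73
Sum of off-diagonal covariances = 7.19
σ²_total = 6.73 + 2 × 7.19 = 21.11
α = (k/(k−1))·(1 − Σσᵢ²/σ²_total) = (6/5)·(1 − 6.73/21.11) = 0.817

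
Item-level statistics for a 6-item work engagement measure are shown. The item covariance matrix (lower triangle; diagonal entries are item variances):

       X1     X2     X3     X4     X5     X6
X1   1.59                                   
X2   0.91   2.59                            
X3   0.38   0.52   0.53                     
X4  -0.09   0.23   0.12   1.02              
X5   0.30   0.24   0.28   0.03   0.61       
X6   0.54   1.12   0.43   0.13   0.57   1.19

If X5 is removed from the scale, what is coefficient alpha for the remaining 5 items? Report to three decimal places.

coefficient alpha = 0.692

Remaining items: X1, X2, X3, X4, X6 (k = 5).
Σσᵢ² = 1.59 + 2.59 + 0.53 + 1.02 + 1.19 = 6.92
σ²_total = 6.92 + 2 × 4.29 = 15.50
α (item deleted) = (5/4)·(1 − 6.92/15.50) = 0.692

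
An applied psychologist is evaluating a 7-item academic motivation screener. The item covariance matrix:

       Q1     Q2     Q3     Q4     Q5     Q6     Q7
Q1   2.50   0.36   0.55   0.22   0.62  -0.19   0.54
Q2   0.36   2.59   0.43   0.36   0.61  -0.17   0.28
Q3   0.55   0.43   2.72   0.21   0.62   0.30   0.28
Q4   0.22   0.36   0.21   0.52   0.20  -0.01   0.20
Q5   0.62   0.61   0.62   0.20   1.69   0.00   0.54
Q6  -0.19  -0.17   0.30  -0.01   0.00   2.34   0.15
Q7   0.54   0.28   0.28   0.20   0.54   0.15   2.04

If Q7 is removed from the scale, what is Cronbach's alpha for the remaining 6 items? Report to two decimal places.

Remaining items: Q1, Q2, Q3, Q4, Q5, Q6 (k = 6).
Σσᵢ² = 2.50 + 2.59 + 2.72 + 0.52 + 1.69 + 2.34 = 12.36
Var(T) = 12.36 + 2 × 4.11 = 20.58
α (item deleted) = (6/5)·(1 − 12.36/20.58) = 0.48

α = 0.48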